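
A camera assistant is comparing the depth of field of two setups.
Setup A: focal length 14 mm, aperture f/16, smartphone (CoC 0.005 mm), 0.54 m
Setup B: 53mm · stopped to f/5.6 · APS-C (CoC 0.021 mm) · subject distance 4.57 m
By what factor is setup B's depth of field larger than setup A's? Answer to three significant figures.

7.37

Setup A: H = 14²/(16×0.005) + 14 ≈ 2464.0 mm; DoF = Df − Dn = 687.63 − 444.56 ≈ 243.07 mm.
Setup B: H = 53²/(5.6×0.021) + 53 ≈ 23939.1 mm; DoF = Df − Dn = 5635.8 − 3843.2 ≈ 1792.6 mm.
Ratio = 1792.6 / 243.07 ≈ 7.37.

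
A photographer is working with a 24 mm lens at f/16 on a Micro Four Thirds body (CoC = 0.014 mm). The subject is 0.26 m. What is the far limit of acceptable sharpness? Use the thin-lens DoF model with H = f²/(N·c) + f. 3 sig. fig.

286 mm

Hyperfocal distance H = f²/(N·c) + f = 24²/(16 × 0.014) + 24 = 576/0.224 + 24 ≈ 2595.4 mm ≈ 2.595 m.
Far limit Df = s·(H − f)/(H − s) = 260 × (2595.4 − 24) / (2595.4 − 260) = 260 × 2571.4 / 2335.4 ≈ 286.27 mm.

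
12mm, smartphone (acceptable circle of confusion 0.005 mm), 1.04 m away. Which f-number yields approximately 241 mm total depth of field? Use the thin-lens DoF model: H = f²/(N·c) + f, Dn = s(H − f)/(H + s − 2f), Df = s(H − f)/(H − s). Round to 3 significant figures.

Write h = H − f = f²/(N·c). The thin-lens limits are Dn = s·h/(h + (s−f)) and Df = s·h/(h − (s−f)), so DoF = Df − Dn = 2·s·(s−f)·h / (h² − (s−f)²).
That is a quadratic in h: DoF·h² − 2·s·(s−f)·h − DoF·(s−f)² = 0 ⇒ h = (s−f)·(s + √(s² + DoF²)) / DoF = 1028 × (1040 + √(1040² + 241²)) / 241 = 1028 × (1040 + 1067.56) / 241 ≈ 8989.9 mm.
Then N = f²/(c·h) = 12² / (0.005 × 8989.9) = 144 / 44.950 ≈ 3.20.

f/3.20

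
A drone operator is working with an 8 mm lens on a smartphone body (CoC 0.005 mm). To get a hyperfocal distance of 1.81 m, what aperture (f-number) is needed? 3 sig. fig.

Rearrange H = f²/(N·c) + f for N: N = f² / ((H − f)·c).
N = 8² / ((1810 − 8) × 0.005) = 64 / 9.010 ≈ 7.10.

f/7.10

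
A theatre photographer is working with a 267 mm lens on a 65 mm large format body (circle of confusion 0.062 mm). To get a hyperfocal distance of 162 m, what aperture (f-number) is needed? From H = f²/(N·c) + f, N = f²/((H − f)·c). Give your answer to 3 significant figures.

Rearrange H = f²/(N·c) + f for N: N = f² / ((H − f)·c).
N = 267² / ((162000 − 267) × 0.062) = 71289 / 10027 ≈ 7.11.

f/7.11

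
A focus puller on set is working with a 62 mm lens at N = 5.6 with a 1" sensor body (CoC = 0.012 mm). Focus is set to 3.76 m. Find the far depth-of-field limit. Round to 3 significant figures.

Hyperfocal distance H = f²/(N·c) + f = 62²/(5.6 × 0.012) + 62 = 3844/0.0672 + 62 ≈ 57264.4 mm ≈ 57.26 m.
Far limit Df = s·(H − f)/(H − s) = 3760 × (57264.4 − 62) / (57264.4 − 3760) = 3760 × 57202.4 / 53504.4 ≈ 4019.9 mm ≈ 4.02 m.

4.02 m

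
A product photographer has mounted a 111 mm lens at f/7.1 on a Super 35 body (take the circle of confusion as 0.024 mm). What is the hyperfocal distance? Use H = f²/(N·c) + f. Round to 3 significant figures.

Hyperfocal distance H = f²/(N·c) + f = 111²/(7.1 × 0.024) + 111 = 12321/0.1704 + 111 ≈ 72417.3 mm ≈ 72.4 m.

72.4 m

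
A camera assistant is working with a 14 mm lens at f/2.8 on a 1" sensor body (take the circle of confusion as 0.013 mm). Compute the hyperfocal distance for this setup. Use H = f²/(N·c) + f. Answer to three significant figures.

Hyperfocal distance H = f²/(N·c) + f = 14²/(2.8 × 0.013) + 14 = 196/0.0364 + 14 ≈ 5398.6 mm ≈ 5.40 m.

5.40 m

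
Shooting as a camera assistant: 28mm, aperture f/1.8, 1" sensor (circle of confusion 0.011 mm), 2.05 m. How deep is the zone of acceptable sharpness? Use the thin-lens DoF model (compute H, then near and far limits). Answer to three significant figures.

210 mm

Hyperfocal distance H = f²/(N·c) + f = 28²/(1.8 × 0.011) + 28 = 784/0.0198 + 28 ≈ 39624.0 mm ≈ 39.62 m.
Near limit Dn = s·(H − f)/(H + s − 2f) = 2050 × (39624.0 − 28) / (39624.0 + 2050 − 2 × 28) = 2050 × 39596.0 / 41618.0 ≈ 1950.40 mm.
Far limit Df = s·(H − f)/(H − s) = 2050 × (39624.0 − 28) / (39624.0 − 2050) = 2050 × 39596.0 / 37574.0 ≈ 2160.32 mm.
Depth of field = Df − Dn = 2160.32 − 1950.40 ≈ 209.92 mm.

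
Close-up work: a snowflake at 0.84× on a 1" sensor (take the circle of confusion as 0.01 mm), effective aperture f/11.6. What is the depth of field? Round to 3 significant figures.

At magnification m, DoF ≈ 2·N_eff·c/m² = 2 × 11.6 × 0.01 / 0.84² = 0.232 / 0.7056 ≈ 0.329 mm.

0.329 mm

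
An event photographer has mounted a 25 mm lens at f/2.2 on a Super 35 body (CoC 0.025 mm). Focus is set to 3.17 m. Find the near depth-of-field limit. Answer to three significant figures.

2.48 m

Hyperfocal distance H = f²/(N·c) + f = 25²/(2.2 × 0.025) + 25 = 625/0.055 + 25 ≈ 11388.6 mm ≈ 11.39 m.
Near limit Dn = s·(H − f)/(H + s − 2f) = 3170 × (11388.6 − 25) / (11388.6 + 3170 − 2 × 25) = 3170 × 11363.6 / 14508.6 ≈ 2482.8 mm ≈ 2.48 m.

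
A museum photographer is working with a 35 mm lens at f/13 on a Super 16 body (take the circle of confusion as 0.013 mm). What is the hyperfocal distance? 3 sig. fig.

Hyperfocal distance H = f²/(N·c) + f = 35²/(13 × 0.013) + 35 = 1225/0.169 + 35 ≈ 7283.5 mm ≈ 7.28 m.

7.28 m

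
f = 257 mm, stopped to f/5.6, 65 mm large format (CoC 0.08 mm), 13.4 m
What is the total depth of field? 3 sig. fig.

2.41 m

Hyperfocal distance H = f²/(N·c) + f = 257²/(5.6 × 0.08) + 257 = 66049/0.448 + 257 ≈ 147687.8 mm ≈ 147.7 m.
Near limit Dn = s·(H − f)/(H + s − 2f) = 13400 × (147687.8 − 257) / (147687.8 + 13400 − 2 × 257) = 13400 × 147430.8 / 160573.8 ≈ 12303.2 mm.
Far limit Df = s·(H − f)/(H − s) = 13400 × (147687.8 − 257) / (147687.8 − 13400) = 13400 × 147430.8 / 134287.8 ≈ 14711.5 mm.
Depth of field = Df − Dn = 14711.5 − 12303.2 ≈ 2408.3 mm ≈ 2.41 m.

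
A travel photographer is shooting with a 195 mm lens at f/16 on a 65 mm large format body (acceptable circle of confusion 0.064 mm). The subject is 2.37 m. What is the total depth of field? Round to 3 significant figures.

Hyperfocal distance H = f²/(N·c) + f = 195²/(16 × 0.064) + 195 = 38025/1.024 + 195 ≈ 37328.8 mm ≈ 37.33 m.
Near limit Dn = s·(H − f)/(H + s − 2f) = 2370 × (37328.8 − 195) / (37328.8 + 2370 − 2 × 195) = 2370 × 37133.8 / 39308.8 ≈ 2238.87 mm.
Far limit Df = s·(H − f)/(H − s) = 2370 × (37328.8 − 195) / (37328.8 − 2370) = 2370 × 37133.8 / 34958.8 ≈ 2517.45 mm.
Depth of field = Df − Dn = 2517.45 − 2238.87 ≈ 278.58 mm.

279 mm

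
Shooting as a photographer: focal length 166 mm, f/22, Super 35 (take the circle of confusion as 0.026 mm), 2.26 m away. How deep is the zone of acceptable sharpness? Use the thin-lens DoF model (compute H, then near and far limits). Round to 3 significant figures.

Hyperfocal distance H = f²/(N·c) + f = 166²/(22 × 0.026) + 166 = 27556/0.572 + 166 ≈ 48340.8 mm ≈ 48.34 m.
Near limit Dn = s·(H − f)/(H + s − 2f) = 2260 × (48340.8 − 166) / (48340.8 + 2260 − 2 × 166) = 2260 × 48174.8 / 50268.8 ≈ 2165.86 mm.
Far limit Df = s·(H − f)/(H − s) = 2260 × (48340.8 − 166) / (48340.8 − 2260) = 2260 × 48174.8 / 46080.8 ≈ 2362.70 mm.
Depth of field = Df − Dn = 2362.70 − 2165.86 ≈ 196.84 mm.

197 mm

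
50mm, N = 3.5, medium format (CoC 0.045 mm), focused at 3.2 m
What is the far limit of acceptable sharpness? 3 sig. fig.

Hyperfocal distance H = f²/(N·c) + f = 50²/(3.5 × 0.045) + 50 = 2500/0.1575 + 50 ≈ 15923.0 mm ≈ 15.92 m.
Far limit Df = s·(H − f)/(H − s) = 3200 × (15923.0 − 50) / (15923.0 − 3200) = 3200 × 15873.0 / 12723.0 ≈ 3992.3 mm ≈ 3.99 m.

3.99 m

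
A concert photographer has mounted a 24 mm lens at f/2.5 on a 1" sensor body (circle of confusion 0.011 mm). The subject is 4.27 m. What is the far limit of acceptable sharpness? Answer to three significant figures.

Hyperfocal distance H = f²/(N·c) + f = 24²/(2.5 × 0.011) + 24 = 576/0.0275 + 24 ≈ 20969.5 mm ≈ 20.97 m.
Far limit Df = s·(H − f)/(H − s) = 4270 × (20969.5 − 24) / (20969.5 − 4270) = 4270 × 20945.5 / 16699.5 ≈ 5355.7 mm ≈ 5.36 m.

5.36 m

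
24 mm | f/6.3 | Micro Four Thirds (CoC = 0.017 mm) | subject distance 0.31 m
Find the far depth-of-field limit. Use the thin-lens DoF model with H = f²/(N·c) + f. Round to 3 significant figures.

Hyperfocal distance H = f²/(N·c) + f = 24²/(6.3 × 0.017) + 24 = 576/0.1071 + 24 ≈ 5402.2 mm ≈ 5.402 m.
Far limit Df = s·(H − f)/(H − s) = 310 × (5402.2 − 24) / (5402.2 − 310) = 310 × 5378.2 / 5092.2 ≈ 327.41 mm.

327 mm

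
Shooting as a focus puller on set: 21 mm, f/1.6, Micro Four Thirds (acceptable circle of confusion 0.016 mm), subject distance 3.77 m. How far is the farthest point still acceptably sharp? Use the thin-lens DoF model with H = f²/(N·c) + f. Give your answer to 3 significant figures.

Hyperfocal distance H = f²/(N·c) + f = 21²/(1.6 × 0.016) + 21 = 441/0.0256 + 21 ≈ 17247.6 mm ≈ 17.25 m.
Far limit Df = s·(H − f)/(H − s) = 3770 × (17247.6 − 21) / (17247.6 − 3770) = 3770 × 17226.6 / 13477.6 ≈ 4818.7 mm ≈ 4.82 m.

4.82 m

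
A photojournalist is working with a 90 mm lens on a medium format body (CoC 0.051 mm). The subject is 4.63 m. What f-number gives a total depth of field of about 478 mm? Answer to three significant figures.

f/1.80

Write h = H − f = f²/(N·c). The thin-lens limits are Dn = s·h/(h + (s−f)) and Df = s·h/(h − (s−f)), so DoF = Df − Dn = 2·s·(s−f)·h / (h² − (s−f)²).
That is a quadratic in h: DoF·h² − 2·s·(s−f)·h − DoF·(s−f)² = 0 ⇒ h = (s−f)·(s + √(s² + DoF²)) / DoF = 4540 × (4630 + √(4630² + 478²)) / 478 = 4540 × (4630 + 4654.61) / 478 ≈ 88184 mm.
Then N = f²/(c·h) = 90² / (0.051 × 88184) = 8100 / 4497.4 ≈ 1.80.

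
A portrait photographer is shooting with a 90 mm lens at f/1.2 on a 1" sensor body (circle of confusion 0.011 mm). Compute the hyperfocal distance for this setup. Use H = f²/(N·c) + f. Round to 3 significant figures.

Hyperfocal distance H = f²/(N·c) + f = 90²/(1.2 × 0.011) + 90 = 8100/0.0132 + 90 ≈ 613726.4 mm ≈ 614 m.

614 m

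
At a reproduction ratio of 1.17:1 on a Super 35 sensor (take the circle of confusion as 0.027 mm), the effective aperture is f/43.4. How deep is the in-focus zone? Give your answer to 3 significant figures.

At magnification m, DoF ≈ 2·N_eff·c/m² = 2 × 43.4 × 0.027 / 1.17² = 2.344 / 1.369 ≈ 1.71 mm.

1.71 mm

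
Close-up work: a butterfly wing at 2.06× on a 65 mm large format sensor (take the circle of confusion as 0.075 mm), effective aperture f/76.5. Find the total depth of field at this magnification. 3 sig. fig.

At magnification m, DoF ≈ 2·N_eff·c/m² = 2 × 76.5 × 0.075 / 2.06² = 11.47 / 4.244 ≈ 2.7 mm.

2.70 mm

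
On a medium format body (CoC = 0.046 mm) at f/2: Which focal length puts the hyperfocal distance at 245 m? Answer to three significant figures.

From H = f²/(N·c) + f, with f ≪ H: f ≈ √(H·N·c) = √(245000 × 2 × 0.046) = √22540 ≈ 150.1 mm.
The +f correction barely moves this — solving exactly, f² + N·c·f − N·c·H = 0 ⇒ f = (−N·c + √((N·c)² + 4·N·c·H))/2 = (−0.092 + √90160)/2 ≈ 150.09 mm, so f ≈ 150 mm.

150 mm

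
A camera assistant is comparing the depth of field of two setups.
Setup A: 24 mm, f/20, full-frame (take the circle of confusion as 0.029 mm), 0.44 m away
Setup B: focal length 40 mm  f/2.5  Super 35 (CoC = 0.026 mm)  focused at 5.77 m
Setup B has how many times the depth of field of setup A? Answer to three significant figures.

Setup A: H = 24²/(20×0.029) + 24 ≈ 1017.1 mm; DoF = Df − Dn = 757.17 − 310.10 ≈ 447.07 mm.
Setup B: H = 40²/(2.5×0.026) + 40 ≈ 24655.4 mm; DoF = Df − Dn = 7520.7 − 4680.5 ≈ 2840.2 mm.
Ratio = 2840.2 / 447.07 ≈ 6.35.

6.35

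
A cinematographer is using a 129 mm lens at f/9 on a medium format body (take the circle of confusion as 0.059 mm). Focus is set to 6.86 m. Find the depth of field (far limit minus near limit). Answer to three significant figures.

Hyperfocal distance H = f²/(N·c) + f = 129²/(9 × 0.059) + 129 = 16641/0.531 + 129 ≈ 31468.0 mm ≈ 31.47 m.
Near limit Dn = s·(H − f)/(H + s − 2f) = 6860 × (31468.0 − 129) / (31468.0 + 6860 − 2 × 129) = 6860 × 31339.0 / 38070.0 ≈ 5647.1 mm.
Far limit Df = s·(H − f)/(H − s) = 6860 × (31468.0 − 129) / (31468.0 − 6860) = 6860 × 31339.0 / 24608.0 ≈ 8736.4 mm.
Depth of field = Df − Dn = 8736.4 − 5647.1 ≈ 3089.3 mm ≈ 3.09 m.

3.09 m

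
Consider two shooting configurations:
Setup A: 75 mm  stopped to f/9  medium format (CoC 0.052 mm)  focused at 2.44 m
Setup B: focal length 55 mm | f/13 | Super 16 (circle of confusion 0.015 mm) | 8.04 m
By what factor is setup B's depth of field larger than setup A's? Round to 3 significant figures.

Setup A: H = 75²/(9×0.052) + 75 ≈ 12094.2 mm; DoF = Df − Dn = 3037.73 − 2038.82 ≈ 998.91 mm.
Setup B: H = 55²/(13×0.015) + 55 ≈ 15567.8 mm; DoF = Df − Dn = 16568 − 5308 ≈ 11260 mm.
Ratio = 11260 / 998.91 ≈ 11.3.

11.3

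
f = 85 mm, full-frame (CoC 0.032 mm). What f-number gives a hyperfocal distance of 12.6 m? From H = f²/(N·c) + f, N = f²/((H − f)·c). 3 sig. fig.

Rearrange H = f²/(N·c) + f for N: N = f² / ((H − f)·c).
N = 85² / ((12600 − 85) × 0.032) = 7225 / 400.5 ≈ 18.

f/18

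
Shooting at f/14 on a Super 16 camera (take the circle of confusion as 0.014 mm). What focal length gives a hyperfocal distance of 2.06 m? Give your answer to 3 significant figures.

From H = f²/(N·c) + f, with f ≪ H: f ≈ √(H·N·c) = √(2060 × 14 × 0.014) = √403.76 ≈ 20.09 mm.
Exact: f² + N·c·f − N·c·H = 0 ⇒ f = (−N·c + √((N·c)² + 4·N·c·H))/2 = (−0.196 + √1615.1)/2 ≈ 19.996 mm ≈ 20.0 mm.

20.0 mm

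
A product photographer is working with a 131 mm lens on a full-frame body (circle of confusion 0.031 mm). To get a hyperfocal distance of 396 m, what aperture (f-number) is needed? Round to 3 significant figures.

f/1.40

Rearrange H = f²/(N·c) + f for N: N = f² / ((H − f)·c).
N = 131² / ((396000 − 131) × 0.031) = 17161 / 12272 ≈ 1.40.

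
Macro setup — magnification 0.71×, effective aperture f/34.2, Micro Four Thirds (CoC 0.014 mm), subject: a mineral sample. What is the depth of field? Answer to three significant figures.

1.90 mm

At magnification m, DoF ≈ 2·N_eff·c/m² = 2 × 34.2 × 0.014 / 0.71² = 0.9576 / 0.5041 ≈ 1.9 mm.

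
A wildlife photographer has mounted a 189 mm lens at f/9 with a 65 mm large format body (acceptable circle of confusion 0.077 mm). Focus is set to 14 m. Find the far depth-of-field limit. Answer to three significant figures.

19.1 m

Hyperfocal distance H = f²/(N·c) + f = 189²/(9 × 0.077) + 189 = 35721/0.693 + 189 ≈ 51734.5 mm ≈ 51.73 m.
Far limit Df = s·(H − f)/(H − s) = 14000 × (51734.5 − 189) / (51734.5 − 14000) = 14000 × 51545.5 / 37734.5 ≈ 19124 mm ≈ 19.1 m.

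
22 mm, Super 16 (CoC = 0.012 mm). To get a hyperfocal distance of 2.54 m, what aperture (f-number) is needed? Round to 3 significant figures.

Rearrange H = f²/(N·c) + f for N: N = f² / ((H − f)·c).
N = 22² / ((2540 − 22) × 0.012) = 484 / 30.22 ≈ 16.

f/16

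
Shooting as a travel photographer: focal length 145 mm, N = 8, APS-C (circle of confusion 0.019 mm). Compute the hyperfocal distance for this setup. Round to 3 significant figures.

Hyperfocal distance H = f²/(N·c) + f = 145²/(8 × 0.019) + 145 = 21025/0.152 + 145 ≈ 138467.4 mm ≈ 138 m.

138 m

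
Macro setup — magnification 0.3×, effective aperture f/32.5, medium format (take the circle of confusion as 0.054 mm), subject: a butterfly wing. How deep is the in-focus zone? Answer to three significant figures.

39.0 mm

At magnification m, DoF ≈ 2·N_eff·c/m² = 2 × 32.5 × 0.054 / 0.3² = 3.51 / 0.09 ≈ 39 mm.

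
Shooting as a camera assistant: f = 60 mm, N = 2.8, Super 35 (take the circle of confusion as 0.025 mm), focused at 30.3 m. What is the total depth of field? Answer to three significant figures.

54.5 m

Hyperfocal distance H = f²/(N·c) + f = 60²/(2.8 × 0.025) + 60 = 3600/0.07 + 60 ≈ 51488.6 mm ≈ 51.49 m.
Near limit Dn = s·(H − f)/(H + s − 2f) = 30300 × (51488.6 − 60) / (51488.6 + 30300 − 2 × 60) = 30300 × 51428.6 / 81668.6 ≈ 19081 mm.
Far limit Df = s·(H − f)/(H − s) = 30300 × (51488.6 − 60) / (51488.6 − 30300) = 30300 × 51428.6 / 21188.6 ≈ 73544 mm.
Depth of field = Df − Dn = 73544 − 19081 ≈ 54463 mm ≈ 54.5 m.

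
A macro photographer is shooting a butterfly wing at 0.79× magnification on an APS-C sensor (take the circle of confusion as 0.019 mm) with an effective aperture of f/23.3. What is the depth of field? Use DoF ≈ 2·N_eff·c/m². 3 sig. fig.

1.42 mm

At magnification m, DoF ≈ 2·N_eff·c/m² = 2 × 23.3 × 0.019 / 0.79² = 0.8854 / 0.6241 ≈ 1.42 mm.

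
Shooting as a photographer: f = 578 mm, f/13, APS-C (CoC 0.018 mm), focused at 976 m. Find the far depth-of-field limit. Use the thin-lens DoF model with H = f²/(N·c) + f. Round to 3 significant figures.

Hyperfocal distance H = f²/(N·c) + f = 578²/(13 × 0.018) + 578 = 334084/0.234 + 578 ≈ 1428287.4 mm ≈ 1428 m.
Far limit Df = s·(H − f)/(H − s) = 976000 × (1428287.4 − 578) / (1428287.4 − 976000) = 976000 × 1427709.4 / 452287.4 ≈ 3080883 mm ≈ 3080 m.

3080 m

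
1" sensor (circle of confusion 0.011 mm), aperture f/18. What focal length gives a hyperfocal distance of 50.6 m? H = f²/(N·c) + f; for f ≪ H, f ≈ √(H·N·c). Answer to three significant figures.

100 mm

From H = f²/(N·c) + f, with f ≪ H: f ≈ √(H·N·c) = √(50600 × 18 × 0.011) = √10019 ≈ 100.1 mm.
The +f correction barely moves this — solving exactly, f² + N·c·f − N·c·H = 0 ⇒ f = (−N·c + √((N·c)² + 4·N·c·H))/2 = (−0.198 + √40075)/2 ≈ 99.995 mm, so f ≈ 100 mm.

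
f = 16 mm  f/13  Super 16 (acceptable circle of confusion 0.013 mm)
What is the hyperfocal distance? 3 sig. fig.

Hyperfocal distance H = f²/(N·c) + f = 16²/(13 × 0.013) + 16 = 256/0.169 + 16 ≈ 1530.8 mm ≈ 1.53 m.

1.53 m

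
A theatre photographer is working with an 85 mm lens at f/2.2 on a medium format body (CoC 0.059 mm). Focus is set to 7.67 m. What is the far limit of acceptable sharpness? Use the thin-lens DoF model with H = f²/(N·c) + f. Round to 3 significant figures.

Hyperfocal distance H = f²/(N·c) + f = 85²/(2.2 × 0.059) + 85 = 7225/0.1298 + 85 ≈ 55747.6 mm ≈ 55.75 m.
Far limit Df = s·(H − f)/(H − s) = 7670 × (55747.6 − 85) / (55747.6 − 7670) = 7670 × 55662.6 / 48077.6 ≈ 8880.1 mm ≈ 8.88 m.

8.88 m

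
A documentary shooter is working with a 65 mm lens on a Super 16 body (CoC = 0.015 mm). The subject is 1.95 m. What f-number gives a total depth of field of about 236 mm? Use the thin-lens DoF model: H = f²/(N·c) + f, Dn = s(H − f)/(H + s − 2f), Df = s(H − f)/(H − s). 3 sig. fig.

f/9.01

Write h = H − f = f²/(N·c). The thin-lens limits are Dn = s·h/(h + (s−f)) and Df = s·h/(h − (s−f)), so DoF = Df − Dn = 2·s·(s−f)·h / (h² − (s−f)²).
That is a quadratic in h: DoF·h² − 2·s·(s−f)·h − DoF·(s−f)² = 0 ⇒ h = (s−f)·(s + √(s² + DoF²)) / DoF = 1885 × (1950 + √(1950² + 236²)) / 236 = 1885 × (1950 + 1964.23) / 236 ≈ 31264 mm.
Then N = f²/(c·h) = 65² / (0.015 × 31264) = 4225 / 468.96 ≈ 9.01.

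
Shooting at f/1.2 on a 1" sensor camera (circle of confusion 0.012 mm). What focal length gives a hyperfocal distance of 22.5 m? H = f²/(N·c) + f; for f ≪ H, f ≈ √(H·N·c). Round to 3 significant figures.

From H = f²/(N·c) + f, with f ≪ H: f ≈ √(H·N·c) = √(22500 × 1.2 × 0.012) = √324.00 ≈ 18.00 mm.
The +f correction barely moves this — solving exactly, f² + N·c·f − N·c·H = 0 ⇒ f = (−N·c + √((N·c)² + 4·N·c·H))/2 = (−0.0144 + √1296.0)/2 ≈ 17.993 mm, so f ≈ 18.0 mm.

18.0 mm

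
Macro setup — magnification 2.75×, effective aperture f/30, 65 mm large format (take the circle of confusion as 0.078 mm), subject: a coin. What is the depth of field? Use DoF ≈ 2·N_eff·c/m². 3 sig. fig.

At magnification m, DoF ≈ 2·N_eff·c/m² = 2 × 30 × 0.078 / 2.75² = 4.68 / 7.562 ≈ 0.619 mm.

0.619 mm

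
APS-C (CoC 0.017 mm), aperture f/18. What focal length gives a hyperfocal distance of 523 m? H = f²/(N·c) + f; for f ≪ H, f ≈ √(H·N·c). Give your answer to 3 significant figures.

From H = f²/(N·c) + f, with f ≪ H: f ≈ √(H·N·c) = √(523000 × 18 × 0.017) = √160038 ≈ 400.0 mm.
The +f correction barely moves this — solving exactly, f² + N·c·f − N·c·H = 0 ⇒ f = (−N·c + √((N·c)² + 4·N·c·H))/2 = (−0.306 + √640152)/2 ≈ 399.89 mm, so f ≈ 400 mm.

400 mm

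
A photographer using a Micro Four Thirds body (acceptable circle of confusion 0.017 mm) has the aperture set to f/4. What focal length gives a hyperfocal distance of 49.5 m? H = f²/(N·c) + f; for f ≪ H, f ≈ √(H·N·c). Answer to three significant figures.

From H = f²/(N·c) + f, with f ≪ H: f ≈ √(H·N·c) = √(49500 × 4 × 0.017) = √3366.0 ≈ 58.02 mm.
The +f correction barely moves this — solving exactly, f² + N·c·f − N·c·H = 0 ⇒ f = (−N·c + √((N·c)² + 4·N·c·H))/2 = (−0.068 + √13464)/2 ≈ 57.983 mm, so f ≈ 58.0 mm.

58.0 mm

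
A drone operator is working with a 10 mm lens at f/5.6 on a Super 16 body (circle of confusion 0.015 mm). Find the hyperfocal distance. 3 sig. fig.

Hyperfocal distance H = f²/(N·c) + f = 10²/(5.6 × 0.015) + 10 = 100/0.084 + 10 ≈ 1200.5 mm ≈ 1.20 m.

1.20 m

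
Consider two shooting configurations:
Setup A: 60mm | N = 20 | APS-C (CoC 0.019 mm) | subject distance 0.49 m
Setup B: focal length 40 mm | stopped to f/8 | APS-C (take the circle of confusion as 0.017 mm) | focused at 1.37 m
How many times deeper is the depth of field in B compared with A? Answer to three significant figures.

7.04

Setup A: H = 60²/(20×0.019) + 60 ≈ 9533.7 mm; DoF = Df − Dn = 513.298 − 468.725 ≈ 44.573 mm.
Setup B: H = 40²/(8×0.017) + 40 ≈ 11804.7 mm; DoF = Df − Dn = 1544.62 − 1230.85 ≈ 313.77 mm.
Ratio = 313.77 / 44.573 ≈ 7.04.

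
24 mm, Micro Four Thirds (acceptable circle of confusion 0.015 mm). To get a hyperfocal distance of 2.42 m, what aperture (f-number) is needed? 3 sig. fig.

f/16

Rearrange H = f²/(N·c) + f for N: N = f² / ((H − f)·c).
N = 24² / ((2420 − 24) × 0.015) = 576 / 35.94 ≈ 16.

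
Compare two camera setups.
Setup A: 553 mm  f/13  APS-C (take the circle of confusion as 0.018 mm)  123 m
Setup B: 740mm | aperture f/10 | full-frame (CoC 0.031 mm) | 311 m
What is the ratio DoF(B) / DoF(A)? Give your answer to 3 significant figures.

4.85

Setup A: H = 553²/(13×0.018) + 553 ≈ 1307429.1 mm; DoF = Df − Dn = 135716 − 112463 ≈ 23253 mm.
Setup B: H = 740²/(10×0.031) + 740 ≈ 1767191.6 mm; DoF = Df − Dn = 377262 − 264537 ≈ 112725 mm.
Ratio = 112725 / 23253 ≈ 4.85.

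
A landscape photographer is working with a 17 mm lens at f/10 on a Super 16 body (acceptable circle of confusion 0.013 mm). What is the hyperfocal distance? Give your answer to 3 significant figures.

Hyperfocal distance H = f²/(N·c) + f = 17²/(10 × 0.013) + 17 = 289/0.13 + 17 ≈ 2240.1 mm ≈ 2.24 m.

2.24 m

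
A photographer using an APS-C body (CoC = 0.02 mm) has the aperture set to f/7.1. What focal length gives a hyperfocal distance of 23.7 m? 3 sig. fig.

From H = f²/(N·c) + f, with f ≪ H: f ≈ √(H·N·c) = √(23700 × 7.1 × 0.02) = √3365.4 ≈ 58.01 mm.
Exact: f² + N·c·f − N·c·H = 0 ⇒ f = (−N·c + √((N·c)² + 4·N·c·H))/2 = (−0.142 + √13462)/2 ≈ 57.941 mm ≈ 57.9 mm.

57.9 mm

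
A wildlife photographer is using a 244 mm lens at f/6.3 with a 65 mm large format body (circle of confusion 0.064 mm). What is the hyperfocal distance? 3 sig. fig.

148 m

Hyperfocal distance H = f²/(N·c) + f = 244²/(6.3 × 0.064) + 244 = 59536/0.4032 + 244 ≈ 147902.7 mm ≈ 148 m.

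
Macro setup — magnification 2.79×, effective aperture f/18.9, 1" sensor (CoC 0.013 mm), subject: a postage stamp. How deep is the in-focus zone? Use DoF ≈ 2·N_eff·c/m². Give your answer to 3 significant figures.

At magnification m, DoF ≈ 2·N_eff·c/m² = 2 × 18.9 × 0.013 / 2.79² = 0.4914 / 7.784 ≈ 0.0631 mm.

0.0631 mm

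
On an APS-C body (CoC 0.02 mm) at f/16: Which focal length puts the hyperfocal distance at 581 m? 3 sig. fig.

From H = f²/(N·c) + f, with f ≪ H: f ≈ √(H·N·c) = √(581000 × 16 × 0.02) = √185920 ≈ 431.2 mm.
The +f correction barely moves this — solving exactly, f² + N·c·f − N·c·H = 0 ⇒ f = (−N·c + √((N·c)² + 4·N·c·H))/2 = (−0.32 + √743680)/2 ≈ 431.02 mm, so f ≈ 431 mm.

431 mm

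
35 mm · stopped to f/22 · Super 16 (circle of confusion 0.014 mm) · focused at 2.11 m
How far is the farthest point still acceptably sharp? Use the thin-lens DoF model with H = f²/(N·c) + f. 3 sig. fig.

Hyperfocal distance H = f²/(N·c) + f = 35²/(22 × 0.014) + 35 = 1225/0.308 + 35 ≈ 4012.3 mm ≈ 4.012 m.
Far limit Df = s·(H − f)/(H − s) = 2110 × (4012.3 − 35) / (4012.3 − 2110) = 2110 × 3977.3 / 1902.3 ≈ 4411.6 mm ≈ 4.41 m.

4.41 m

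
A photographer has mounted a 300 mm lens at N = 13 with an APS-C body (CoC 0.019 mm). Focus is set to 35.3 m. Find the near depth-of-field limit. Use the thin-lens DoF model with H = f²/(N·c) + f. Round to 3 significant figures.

Hyperfocal distance H = f²/(N·c) + f = 300²/(13 × 0.019) + 300 = 90000/0.247 + 300 ≈ 364672.5 mm ≈ 364.7 m.
Near limit Dn = s·(H − f)/(H + s − 2f) = 35300 × (364672.5 − 300) / (364672.5 + 35300 − 2 × 300) = 35300 × 364372.5 / 399372.5 ≈ 32206 mm ≈ 32.2 m.

32.2 m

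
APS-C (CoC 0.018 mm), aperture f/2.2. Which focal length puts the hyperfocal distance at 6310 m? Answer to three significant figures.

From H = f²/(N·c) + f, with f ≪ H: f ≈ √(H·N·c) = √(6310000 × 2.2 × 0.018) = √249876 ≈ 499.9 mm.
The +f correction barely moves this — solving exactly, f² + N·c·f − N·c·H = 0 ⇒ f = (−N·c + √((N·c)² + 4·N·c·H))/2 = (−0.0396 + √999504)/2 ≈ 499.86 mm, so f ≈ 500 mm.

500 mm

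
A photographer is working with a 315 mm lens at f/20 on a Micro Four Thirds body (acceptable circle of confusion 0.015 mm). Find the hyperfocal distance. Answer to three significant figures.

Hyperfocal distance H = f²/(N·c) + f = 315²/(20 × 0.015) + 315 = 99225/0.3 + 315 ≈ 331065.0 mm ≈ 331 m.

331 m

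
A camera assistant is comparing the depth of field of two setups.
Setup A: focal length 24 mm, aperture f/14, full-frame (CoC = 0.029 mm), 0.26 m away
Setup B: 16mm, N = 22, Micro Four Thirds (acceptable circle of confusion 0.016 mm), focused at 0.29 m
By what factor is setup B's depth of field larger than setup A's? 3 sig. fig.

Setup A: H = 24²/(14×0.029) + 24 ≈ 1442.7 mm; DoF = Df − Dn = 311.880 − 222.918 ≈ 88.962 mm.
Setup B: H = 16²/(22×0.016) + 16 ≈ 743.3 mm; DoF = Df − Dn = 465.30 − 210.64 ≈ 254.66 mm.
Ratio = 254.66 / 88.962 ≈ 2.86.

2.86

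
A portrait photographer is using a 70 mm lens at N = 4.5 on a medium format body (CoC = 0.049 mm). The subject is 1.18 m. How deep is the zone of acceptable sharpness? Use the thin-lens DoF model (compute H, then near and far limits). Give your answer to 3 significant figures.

118 mm

Hyperfocal distance H = f²/(N·c) + f = 70²/(4.5 × 0.049) + 70 = 4900/0.2205 + 70 ≈ 22292.2 mm ≈ 22.29 m.
Near limit Dn = s·(H − f)/(H + s − 2f) = 1180 × (22292.2 − 70) / (22292.2 + 1180 − 2 × 70) = 1180 × 22222.2 / 23332.2 ≈ 1123.86 mm.
Far limit Df = s·(H − f)/(H − s) = 1180 × (22292.2 − 70) / (22292.2 − 1180) = 1180 × 22222.2 / 21112.2 ≈ 1242.04 mm.
Depth of field = Df − Dn = 1242.04 − 1123.86 ≈ 118.18 mm.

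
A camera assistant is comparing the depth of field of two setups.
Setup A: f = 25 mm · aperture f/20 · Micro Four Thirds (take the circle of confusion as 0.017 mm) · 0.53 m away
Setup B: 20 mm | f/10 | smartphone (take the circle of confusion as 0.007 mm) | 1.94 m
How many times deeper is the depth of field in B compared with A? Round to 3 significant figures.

Setup A: H = 25²/(20×0.017) + 25 ≈ 1863.2 mm; DoF = Df − Dn = 730.75 − 415.78 ≈ 314.97 mm.
Setup B: H = 20²/(10×0.007) + 20 ≈ 5734.3 mm; DoF = Df − Dn = 2921.7 − 1452.1 ≈ 1469.6 mm.
Ratio = 1469.6 / 314.97 ≈ 4.67.

4.67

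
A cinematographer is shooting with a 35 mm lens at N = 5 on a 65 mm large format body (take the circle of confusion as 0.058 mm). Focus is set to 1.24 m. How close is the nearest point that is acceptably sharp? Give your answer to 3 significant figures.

0.965 m

Hyperfocal distance H = f²/(N·c) + f = 35²/(5 × 0.058) + 35 = 1225/0.29 + 35 ≈ 4259.1 mm ≈ 4.259 m.
Near limit Dn = s·(H − f)/(H + s − 2f) = 1240 × (4259.1 − 35) / (4259.1 + 1240 − 2 × 35) = 1240 × 4224.1 / 5429.1 ≈ 964.78 mm ≈ 0.965 m.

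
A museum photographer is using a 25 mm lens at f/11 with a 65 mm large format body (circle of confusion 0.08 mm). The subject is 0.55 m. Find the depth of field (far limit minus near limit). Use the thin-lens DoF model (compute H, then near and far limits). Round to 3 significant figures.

Hyperfocal distance H = f²/(N·c) + f = 25²/(11 × 0.08) + 25 = 625/0.88 + 25 ≈ 735.2 mm ≈ 0.735 m.
Near limit Dn = s·(H − f)/(H + s − 2f) = 550 × (735.2 − 25) / (735.2 + 550 − 2 × 25) = 550 × 710.2 / 1235.2 ≈ 316.2 mm.
Far limit Df = s·(H − f)/(H − s) = 550 × (735.2 − 25) / (735.2 − 550) = 550 × 710.2 / 185.2 ≈ 2108.9 mm.
Depth of field = Df − Dn = 2108.9 − 316.2 ≈ 1792.7 mm ≈ 1.79 m.

1.79 m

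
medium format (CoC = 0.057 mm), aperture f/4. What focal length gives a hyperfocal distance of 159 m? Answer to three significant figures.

From H = f²/(N·c) + f, with f ≪ H: f ≈ √(H·N·c) = √(159000 × 4 × 0.057) = √36252 ≈ 190.4 mm.
The +f correction barely moves this — solving exactly, f² + N·c·f − N·c·H = 0 ⇒ f = (−N·c + √((N·c)² + 4·N·c·H))/2 = (−0.228 + √145008)/2 ≈ 190.29 mm, so f ≈ 190 mm.

190 mm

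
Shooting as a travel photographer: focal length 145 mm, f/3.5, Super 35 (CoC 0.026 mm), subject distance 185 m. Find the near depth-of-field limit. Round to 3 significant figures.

103 m

Hyperfocal distance H = f²/(N·c) + f = 145²/(3.5 × 0.026) + 145 = 21025/0.091 + 145 ≈ 231189.0 mm ≈ 231.2 m.
Near limit Dn = s·(H − f)/(H + s − 2f) = 185000 × (231189.0 − 145) / (231189.0 + 185000 − 2 × 145) = 185000 × 231044.0 / 415899.0 ≈ 102773 mm ≈ 103 m.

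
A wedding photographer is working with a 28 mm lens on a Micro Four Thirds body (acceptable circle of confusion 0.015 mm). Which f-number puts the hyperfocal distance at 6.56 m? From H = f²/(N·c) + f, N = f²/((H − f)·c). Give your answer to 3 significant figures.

Rearrange H = f²/(N·c) + f for N: N = f² / ((H − f)·c).
N = 28² / ((6560 − 28) × 0.015) = 784 / 97.98 ≈ 8.

f/8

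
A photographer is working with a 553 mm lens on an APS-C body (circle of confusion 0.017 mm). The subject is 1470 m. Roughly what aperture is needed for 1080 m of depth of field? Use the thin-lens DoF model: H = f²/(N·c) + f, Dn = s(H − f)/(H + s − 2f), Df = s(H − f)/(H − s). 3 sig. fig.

f/4.01

Write h = H − f = f²/(N·c). The thin-lens limits are Dn = s·h/(h + (s−f)) and Df = s·h/(h − (s−f)), so DoF = Df − Dn = 2·s·(s−f)·h / (h² − (s−f)²).
That is a quadratic in h: DoF·h² − 2·s·(s−f)·h − DoF·(s−f)² = 0 ⇒ h = (s−f)·(s + √(s² + DoF²)) / DoF = 1469447 × (1470000 + √(1470000² + 1080000²)) / 1080000 = 1469447 × (1470000 + 1824089) / 1080000 ≈ 4481934 mm.
Then N = f²/(c·h) = 553² / (0.017 × 4481934) = 305809 / 76193 ≈ 4.01.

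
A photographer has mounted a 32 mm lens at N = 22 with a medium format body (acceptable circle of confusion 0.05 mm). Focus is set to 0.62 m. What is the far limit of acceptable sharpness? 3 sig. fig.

Hyperfocal distance H = f²/(N·c) + f = 32²/(22 × 0.05) + 32 = 1024/1.1 + 32 ≈ 962.9 mm ≈ 0.963 m.
Far limit Df = s·(H − f)/(H − s) = 620 × (962.9 − 32) / (962.9 − 620) = 620 × 930.9 / 342.9 ≈ 1683.1 mm ≈ 1.68 m.

1.68 m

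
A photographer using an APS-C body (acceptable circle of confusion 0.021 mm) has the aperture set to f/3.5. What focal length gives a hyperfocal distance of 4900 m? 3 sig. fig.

From H = f²/(N·c) + f, with f ≪ H: f ≈ √(H·N·c) = √(4900000 × 3.5 × 0.021) = √360150 ≈ 600.1 mm.
The +f correction barely moves this — solving exactly, f² + N·c·f − N·c·H = 0 ⇒ f = (−N·c + √((N·c)² + 4·N·c·H))/2 = (−0.0735 + √1440600)/2 ≈ 600.09 mm, so f ≈ 600 mm.

600 mm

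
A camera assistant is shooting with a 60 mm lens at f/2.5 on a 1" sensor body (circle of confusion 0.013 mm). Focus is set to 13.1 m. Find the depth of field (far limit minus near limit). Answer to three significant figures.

Hyperfocal distance H = f²/(N·c) + f = 60²/(2.5 × 0.013) + 60 = 3600/0.0325 + 60 ≈ 110829.2 mm ≈ 110.8 m.
Near limit Dn = s·(H − f)/(H + s − 2f) = 13100 × (110829.2 − 60) / (110829.2 + 13100 − 2 × 60) = 13100 × 110769.2 / 123809.2 ≈ 11720.3 mm.
Far limit Df = s·(H − f)/(H − s) = 13100 × (110829.2 − 60) / (110829.2 − 13100) = 13100 × 110769.2 / 97729.2 ≈ 14847.9 mm.
Depth of field = Df − Dn = 14847.9 − 11720.3 ≈ 3127.6 mm ≈ 3.13 m.

3.13 m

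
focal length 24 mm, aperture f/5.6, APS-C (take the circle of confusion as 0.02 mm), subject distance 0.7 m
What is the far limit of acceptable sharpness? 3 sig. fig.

0.806 m

Hyperfocal distance H = f²/(N·c) + f = 24²/(5.6 × 0.02) + 24 = 576/0.112 + 24 ≈ 5166.9 mm ≈ 5.167 m.
Far limit Df = s·(H − f)/(H − s) = 700 × (5166.9 − 24) / (5166.9 − 700) = 700 × 5142.9 / 4466.9 ≈ 805.94 mm ≈ 0.806 m.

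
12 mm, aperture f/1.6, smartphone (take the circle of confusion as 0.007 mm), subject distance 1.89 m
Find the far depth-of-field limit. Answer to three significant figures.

Hyperfocal distance H = f²/(N·c) + f = 12²/(1.6 × 0.007) + 12 = 144/0.0112 + 12 ≈ 12869.1 mm ≈ 12.87 m.
Far limit Df = s·(H − f)/(H − s) = 1890 × (12869.1 − 12) / (12869.1 − 1890) = 1890 × 12857.1 / 10979.1 ≈ 2213.3 mm ≈ 2.21 m.

2.21 m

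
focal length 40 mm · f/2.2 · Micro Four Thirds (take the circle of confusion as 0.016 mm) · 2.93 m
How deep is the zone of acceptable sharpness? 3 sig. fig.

Hyperfocal distance H = f²/(N·c) + f = 40²/(2.2 × 0.016) + 40 = 1600/0.0352 + 40 ≈ 45494.5 mm ≈ 45.49 m.
Near limit Dn = s·(H − f)/(H + s − 2f) = 2930 × (45494.5 − 40) / (45494.5 + 2930 − 2 × 40) = 2930 × 45454.5 / 48344.5 ≈ 2754.85 mm.
Far limit Df = s·(H − f)/(H − s) = 2930 × (45494.5 − 40) / (45494.5 − 2930) = 2930 × 45454.5 / 42564.5 ≈ 3128.94 mm.
Depth of field = Df − Dn = 3128.94 − 2754.85 ≈ 374.09 mm.

374 mm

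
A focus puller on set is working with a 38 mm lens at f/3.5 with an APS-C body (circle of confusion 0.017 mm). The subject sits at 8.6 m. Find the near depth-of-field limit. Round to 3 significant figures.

6.36 m

Hyperfocal distance H = f²/(N·c) + f = 38²/(3.5 × 0.017) + 38 = 1444/0.0595 + 38 ≈ 24306.9 mm ≈ 24.31 m.
Near limit Dn = s·(H − f)/(H + s − 2f) = 8600 × (24306.9 − 38) / (24306.9 + 8600 − 2 × 38) = 8600 × 24268.9 / 32830.9 ≈ 6357.2 mm ≈ 6.36 m.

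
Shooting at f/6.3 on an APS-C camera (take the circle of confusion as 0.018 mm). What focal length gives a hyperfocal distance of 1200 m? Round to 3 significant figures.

369 mm

From H = f²/(N·c) + f, with f ≪ H: f ≈ √(H·N·c) = √(1200000 × 6.3 × 0.018) = √136080 ≈ 368.9 mm.
The +f correction barely moves this — solving exactly, f² + N·c·f − N·c·H = 0 ⇒ f = (−N·c + √((N·c)² + 4·N·c·H))/2 = (−0.1134 + √544320)/2 ≈ 368.83 mm, so f ≈ 369 mm.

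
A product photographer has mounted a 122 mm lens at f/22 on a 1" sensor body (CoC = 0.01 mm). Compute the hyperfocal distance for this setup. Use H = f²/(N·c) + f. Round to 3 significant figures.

Hyperfocal distance H = f²/(N·c) + f = 122²/(22 × 0.01) + 122 = 14884/0.22 + 122 ≈ 67776.5 mm ≈ 67.8 m.

67.8 m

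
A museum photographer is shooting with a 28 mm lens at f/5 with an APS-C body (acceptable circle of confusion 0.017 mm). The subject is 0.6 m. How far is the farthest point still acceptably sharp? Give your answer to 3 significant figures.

Hyperfocal distance H = f²/(N·c) + f = 28²/(5 × 0.017) + 28 = 784/0.085 + 28 ≈ 9251.5 mm ≈ 9.252 m.
Far limit Df = s·(H − f)/(H − s) = 600 × (9251.5 − 28) / (9251.5 − 600) = 600 × 9223.5 / 8651.5 ≈ 639.67 mm ≈ 0.640 m.

0.640 m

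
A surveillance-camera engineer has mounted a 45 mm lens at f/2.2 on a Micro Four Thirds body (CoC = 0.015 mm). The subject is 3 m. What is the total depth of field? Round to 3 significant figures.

290 mm

Hyperfocal distance H = f²/(N·c) + f = 45²/(2.2 × 0.015) + 45 = 2025/0.033 + 45 ≈ 61408.6 mm ≈ 61.41 m.
Near limit Dn = s·(H − f)/(H + s − 2f) = 3000 × (61408.6 − 45) / (61408.6 + 3000 − 2 × 45) = 3000 × 61363.6 / 64318.6 ≈ 2862.17 mm.
Far limit Df = s·(H − f)/(H − s) = 3000 × (61408.6 − 45) / (61408.6 − 3000) = 3000 × 61363.6 / 58408.6 ≈ 3151.78 mm.
Depth of field = Df − Dn = 3151.78 − 2862.17 ≈ 289.61 mm.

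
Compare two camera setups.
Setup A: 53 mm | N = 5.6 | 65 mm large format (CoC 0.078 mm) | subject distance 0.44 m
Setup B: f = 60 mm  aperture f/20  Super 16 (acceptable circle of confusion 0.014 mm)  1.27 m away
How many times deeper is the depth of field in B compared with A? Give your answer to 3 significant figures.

Setup A: H = 53²/(5.6×0.078) + 53 ≈ 6483.9 mm; DoF = Df − Dn = 468.174 − 415.024 ≈ 53.150 mm.
Setup B: H = 60²/(20×0.014) + 60 ≈ 12917.1 mm; DoF = Df − Dn = 1401.94 − 1160.76 ≈ 241.18 mm.
Ratio = 241.18 / 53.150 ≈ 4.54.

4.54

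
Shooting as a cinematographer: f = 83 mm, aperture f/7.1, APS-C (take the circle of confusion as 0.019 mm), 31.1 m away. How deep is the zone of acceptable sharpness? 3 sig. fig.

Hyperfocal distance H = f²/(N·c) + f = 83²/(7.1 × 0.019) + 83 = 6889/0.1349 + 83 ≈ 51150.5 mm ≈ 51.15 m.
Near limit Dn = s·(H − f)/(H + s − 2f) = 31100 × (51150.5 − 83) / (51150.5 + 31100 − 2 × 83) = 31100 × 51067.5 / 82084.5 ≈ 19348 mm.
Far limit Df = s·(H − f)/(H − s) = 31100 × (51150.5 − 83) / (51150.5 − 31100) = 31100 × 51067.5 / 20050.5 ≈ 79210 mm.
Depth of field = Df − Dn = 79210 − 19348 ≈ 59862 mm ≈ 59.9 m.

59.9 m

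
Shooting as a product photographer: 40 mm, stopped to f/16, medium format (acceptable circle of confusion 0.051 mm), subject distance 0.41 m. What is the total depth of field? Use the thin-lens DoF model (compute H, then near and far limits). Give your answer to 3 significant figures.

Hyperfocal distance H = f²/(N·c) + f = 40²/(16 × 0.051) + 40 = 1600/0.816 + 40 ≈ 2000.8 mm ≈ 2.001 m.
Near limit Dn = s·(H − f)/(H + s − 2f) = 410 × (2000.8 − 40) / (2000.8 + 410 − 2 × 40) = 410 × 1960.8 / 2330.8 ≈ 344.91 mm.
Far limit Df = s·(H − f)/(H − s) = 410 × (2000.8 − 40) / (2000.8 − 410) = 410 × 1960.8 / 1590.8 ≈ 505.36 mm.
Depth of field = Df − Dn = 505.36 − 344.91 ≈ 160.45 mm.

160 mm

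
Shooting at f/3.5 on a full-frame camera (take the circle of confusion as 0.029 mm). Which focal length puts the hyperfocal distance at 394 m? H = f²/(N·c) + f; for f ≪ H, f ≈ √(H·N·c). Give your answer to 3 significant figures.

200 mm

From H = f²/(N·c) + f, with f ≪ H: f ≈ √(H·N·c) = √(394000 × 3.5 × 0.029) = √39991 ≈ 200.0 mm.
The +f correction barely moves this — solving exactly, f² + N·c·f − N·c·H = 0 ⇒ f = (−N·c + √((N·c)² + 4·N·c·H))/2 = (−0.1015 + √159964)/2 ≈ 199.93 mm, so f ≈ 200 mm.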